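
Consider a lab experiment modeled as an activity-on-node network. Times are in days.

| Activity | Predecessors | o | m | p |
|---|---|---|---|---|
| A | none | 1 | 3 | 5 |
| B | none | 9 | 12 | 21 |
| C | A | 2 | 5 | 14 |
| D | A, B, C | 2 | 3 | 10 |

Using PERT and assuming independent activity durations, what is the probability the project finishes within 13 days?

te_A = (1 + 4·3 + 5)/6 = 18/6 = 3; σ²_A = ((5−1)/6)² = 0.444
te_B = (9 + 4·12 + 21)/6 = 78/6 = 13; σ²_B = ((21−9)/6)² = 4.000
te_C = (2 + 4·5 + 14)/6 = 36/6 = 6; σ²_C = ((14−2)/6)² = 4.000
te_D = (2 + 4·3 + 10)/6 = 24/6 = 4; σ²_D = ((10−2)/6)² = 1.778

Forward pass:
ES_A = 0; EF_A = 3
ES_B = 0; EF_B = 13
ES_C = 3; EF_C = 3+6 = 9
ES_D = max(EF_A=3, EF_B=13, EF_C=9) = 13; EF_D = 13+4 = 17
Expected project duration μ = 17 days. Critical path: B → D.

Variance along critical path = 4.000 + 1.778 = 5.778; σ = √5.778 = 2.404 days.
Z = (13 − 17) / 2.404 = -1.664
P(T ≤ 13) = Φ(-1.664) ≈ 0.048

0.048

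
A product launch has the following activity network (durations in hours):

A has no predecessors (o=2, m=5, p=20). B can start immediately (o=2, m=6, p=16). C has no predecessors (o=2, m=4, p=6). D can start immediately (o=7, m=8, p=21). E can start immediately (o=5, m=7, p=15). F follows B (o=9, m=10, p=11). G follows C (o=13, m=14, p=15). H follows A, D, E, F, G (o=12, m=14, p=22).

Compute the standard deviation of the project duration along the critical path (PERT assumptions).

1.83 hours

te_A = (2 + 4·5 + 20)/6 = 42/6 = 7; σ²_A = ((20−2)/6)² = 9.000
te_B = (2 + 4·6 + 16)/6 = 42/6 = 7; σ²_B = ((16−2)/6)² = 5.444
te_C = (2 + 4·4 + 6)/6 = 24/6 = 4; σ²_C = ((6−2)/6)² = 0.444
te_D = (7 + 4·8 + 21)/6 = 60/6 = 10; σ²_D = ((21−7)/6)² = 5.444
te_E = (5 + 4·7 + 15)/6 = 48/6 = 8; σ²_E = ((15−5)/6)² = 2.778
te_F = (9 + 4·10 + 11)/6 = 60/6 = 10; σ²_F = ((11−9)/6)² = 0.111
te_G = (13 + 4·14 + 15)/6 = 84/6 = 14; σ²_G = ((15−13)/6)² = 0.111
te_H = (12 + 4·14 + 22)/6 = 90/6 = 15; σ²_H = ((22−12)/6)² = 2.778

Forward pass:
ES_A = 0; EF_A = 7
ES_B = 0; EF_B = 7
ES_C = 0; EF_C = 4
ES_D = 0; EF_D = 10
ES_E = 0; EF_E = 8
ES_F = 7; EF_F = 7+10 = 17
ES_G = 4; EF_G = 4+14 = 18
ES_H = max(EF_A=7, EF_D=10, EF_E=8, EF_F=17, EF_G=18) = 18; EF_H = 18+15 = 33
Expected project duration μ = 33 hours. Critical path: C → G → H.

Variance along critical path = 0.444 + 0.111 + 2.778 = 3.333
σ = √3.333 = 1.826 hours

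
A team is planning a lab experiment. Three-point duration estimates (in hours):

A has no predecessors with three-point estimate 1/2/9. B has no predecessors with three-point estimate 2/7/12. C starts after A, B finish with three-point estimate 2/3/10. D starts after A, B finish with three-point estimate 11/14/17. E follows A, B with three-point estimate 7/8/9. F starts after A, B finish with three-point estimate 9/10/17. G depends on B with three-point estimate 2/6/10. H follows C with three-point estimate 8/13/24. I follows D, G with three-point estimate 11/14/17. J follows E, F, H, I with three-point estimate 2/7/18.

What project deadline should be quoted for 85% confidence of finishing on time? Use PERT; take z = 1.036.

te_A = (1 + 4·2 + 9)/6 = 18/6 = 3; σ²_A = ((9−1)/6)² = 1.778
te_B = (2 + 4·7 + 12)/6 = 42/6 = 7; σ²_B = ((12−2)/6)² = 2.778
te_C = (2 + 4·3 + 10)/6 = 24/6 = 4; σ²_C = ((10−2)/6)² = 1.778
te_D = (11 + 4·14 + 17)/6 = 84/6 = 14; σ²_D = ((17−11)/6)² = 1.000
te_E = (7 + 4·8 + 9)/6 = 48/6 = 8; σ²_E = ((9−7)/6)² = 0.111
te_F = (9 + 4·10 + 17)/6 = 66/6 = 11; σ²_F = ((17−9)/6)² = 1.778
te_G = (2 + 4·6 + 10)/6 = 36/6 = 6; σ²_G = ((10−2)/6)² = 1.778
te_H = (8 + 4·13 + 24)/6 = 84/6 = 14; σ²_H = ((24−8)/6)² = 7.111
te_I = (11 + 4·14 + 17)/6 = 84/6 = 14; σ²_I = ((17−11)/6)² = 1.000
te_J = (2 + 4·7 + 18)/6 = 48/6 = 8; σ²_J = ((18−2)/6)² = 7.111

Forward pass:
ES_A = 0; EF_A = 3
ES_B = 0; EF_B = 7
ES_C = max(EF_A=3, EF_B=7) = 7; EF_C = 7+4 = 11
ES_D = max(EF_A=3, EF_B=7) = 7; EF_D = 7+14 = 21
ES_E = max(EF_A=3, EF_B=7) = 7; EF_E = 7+8 = 15
ES_F = max(EF_A=3, EF_B=7) = 7; EF_F = 7+11 = 18
ES_G = 7; EF_G = 7+6 = 13
ES_H = 11; EF_H = 11+14 = 25
ES_I = max(EF_D=21, EF_G=13) = 21; EF_I = 21+14 = 35
ES_J = max(EF_E=15, EF_F=18, EF_H=25, EF_I=35) = 35; EF_J = 35+8 = 43
Expected project duration μ = 43 hours. Critical path: B → D → I → J.

Variance along critical path = 2.778 + 1.000 + 1.000 + 7.111 = 11.889; σ = 3.448 hours.
D = μ + z·σ = 43 + 1.036·3.448 = 46.6 hours

46.6 hours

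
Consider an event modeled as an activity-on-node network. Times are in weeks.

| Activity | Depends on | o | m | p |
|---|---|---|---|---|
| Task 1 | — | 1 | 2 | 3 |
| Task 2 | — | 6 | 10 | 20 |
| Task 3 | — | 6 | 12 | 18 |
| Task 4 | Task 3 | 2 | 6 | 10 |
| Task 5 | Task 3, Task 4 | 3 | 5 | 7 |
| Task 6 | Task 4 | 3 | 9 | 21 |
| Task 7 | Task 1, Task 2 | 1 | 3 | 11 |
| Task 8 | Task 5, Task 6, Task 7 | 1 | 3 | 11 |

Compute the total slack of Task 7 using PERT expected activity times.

13 weeks

te_Task 1 = (1 + 4·2 + 3)/6 = 12/6 = 2
te_Task 2 = (6 + 4·10 + 20)/6 = 66/6 = 11
te_Task 3 = (6 + 4·12 + 18)/6 = 72/6 = 12
te_Task 4 = (2 + 4·6 + 10)/6 = 36/6 = 6
te_Task 5 = (3 + 4·5 + 7)/6 = 30/6 = 5
te_Task 6 = (3 + 4·9 + 21)/6 = 60/6 = 10
te_Task 7 = (1 + 4·3 + 11)/6 = 24/6 = 4
te_Task 8 = (1 + 4·3 + 11)/6 = 24/6 = 4

Forward pass:
ES_Task 1 = 0; EF_Task 1 = 2
ES_Task 2 = 0; EF_Task 2 = 11
ES_Task 3 = 0; EF_Task 3 = 12
ES_Task 4 = 12; EF_Task 4 = 12+6 = 18
ES_Task 5 = max(EF_Task 3=12, EF_Task 4=18) = 18; EF_Task 5 = 18+5 = 23
ES_Task 6 = 18; EF_Task 6 = 18+10 = 28
ES_Task 7 = max(EF_Task 1=2, EF_Task 2=11) = 11; EF_Task 7 = 11+4 = 15
ES_Task 8 = max(EF_Task 5=23, EF_Task 6=28, EF_Task 7=15) = 28; EF_Task 8 = 28+4 = 32
Expected project duration μ = 32 weeks. Critical path: Task 3 → Task 4 → Task 6 → Task 8.

Backward pass:
LF_Task 8 = 32; LS_Task 8 = 32−4 = 28
LF_Task 7 = LS_Task 8 = 28; LS_Task 7 = 28−4 = 24
LF_Task 6 = LS_Task 8 = 28; LS_Task 6 = 28−10 = 18
LF_Task 5 = LS_Task 8 = 28; LS_Task 5 = 28−5 = 23
LF_Task 4 = min(LS_Task 5=23, LS_Task 6=18) = 18; LS_Task 4 = 18−6 = 12
LF_Task 3 = min(LS_Task 4=12, LS_Task 5=23) = 12; LS_Task 3 = 12−12 = 0
LF_Task 2 = LS_Task 7 = 24; LS_Task 2 = 24−11 = 13
LF_Task 1 = LS_Task 7 = 24; LS_Task 1 = 24−2 = 22
Slack_Task 7 = LS_Task 7 − ES_Task 7 = 24 − 11 = 13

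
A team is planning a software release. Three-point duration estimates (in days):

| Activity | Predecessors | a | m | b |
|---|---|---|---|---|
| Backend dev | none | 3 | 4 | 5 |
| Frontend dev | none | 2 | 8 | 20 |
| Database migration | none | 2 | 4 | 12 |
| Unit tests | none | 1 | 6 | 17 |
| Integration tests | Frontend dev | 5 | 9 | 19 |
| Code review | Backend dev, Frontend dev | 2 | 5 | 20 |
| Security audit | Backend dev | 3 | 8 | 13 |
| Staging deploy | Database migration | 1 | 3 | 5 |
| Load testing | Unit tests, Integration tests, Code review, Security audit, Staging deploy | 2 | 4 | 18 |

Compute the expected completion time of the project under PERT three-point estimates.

te_Backend dev = (3 + 4·4 + 5)/6 = 24/6 = 4
te_Frontend dev = (2 + 4·8 + 20)/6 = 54/6 = 9
te_Database migration = (2 + 4·4 + 12)/6 = 30/6 = 5
te_Unit tests = (1 + 4·6 + 17)/6 = 42/6 = 7
te_Integration tests = (5 + 4·9 + 19)/6 = 60/6 = 10
te_Code review = (2 + 4·5 + 20)/6 = 42/6 = 7
te_Security audit = (3 + 4·8 + 13)/6 = 48/6 = 8
te_Staging deploy = (1 + 4·3 + 5)/6 = 18/6 = 3
te_Load testing = (2 + 4·4 + 18)/6 = 36/6 = 6

Forward pass:
ES_Backend dev = 0; EF_Backend dev = 4
ES_Frontend dev = 0; EF_Frontend dev = 9
ES_Database migration = 0; EF_Database migration = 5
ES_Unit tests = 0; EF_Unit tests = 7
ES_Integration tests = 9; EF_Integration tests = 9+10 = 19
ES_Code review = max(EF_Backend dev=4, EF_Frontend dev=9) = 9; EF_Code review = 9+7 = 16
ES_Security audit = 4; EF_Security audit = 4+8 = 12
ES_Staging deploy = 5; EF_Staging deploy = 5+3 = 8
ES_Load testing = max(EF_Unit tests=7, EF_Integration tests=19, EF_Code review=16, EF_Security audit=12, EF_Staging deploy=8) = 19; EF_Load testing = 19+6 = 25
Expected project duration μ = 25 days. Critical path: Frontend dev → Integration tests → Load testing.

25 days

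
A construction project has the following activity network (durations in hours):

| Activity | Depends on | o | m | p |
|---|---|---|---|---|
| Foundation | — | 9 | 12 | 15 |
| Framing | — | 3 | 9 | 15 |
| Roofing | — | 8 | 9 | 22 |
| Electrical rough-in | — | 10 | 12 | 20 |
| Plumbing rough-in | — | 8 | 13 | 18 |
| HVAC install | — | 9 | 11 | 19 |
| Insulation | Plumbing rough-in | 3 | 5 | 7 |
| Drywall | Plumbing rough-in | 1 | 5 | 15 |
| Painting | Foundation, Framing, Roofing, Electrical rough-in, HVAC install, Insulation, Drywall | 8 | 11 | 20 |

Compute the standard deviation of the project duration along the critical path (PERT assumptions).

3.50 hours

te_Foundation = (9 + 4·12 + 15)/6 = 72/6 = 12; σ²_Foundation = ((15−9)/6)² = 1.000
te_Framing = (3 + 4·9 + 15)/6 = 54/6 = 9; σ²_Framing = ((15−3)/6)² = 4.000
te_Roofing = (8 + 4·9 + 22)/6 = 66/6 = 11; σ²_Roofing = ((22−8)/6)² = 5.444
te_Electrical rough-in = (10 + 4·12 + 20)/6 = 78/6 = 13; σ²_Electrical rough-in = ((20−10)/6)² = 2.778
te_Plumbing rough-in = (8 + 4·13 + 18)/6 = 78/6 = 13; σ²_Plumbing rough-in = ((18−8)/6)² = 2.778
te_HVAC install = (9 + 4·11 + 19)/6 = 72/6 = 12; σ²_HVAC install = ((19−9)/6)² = 2.778
te_Insulation = (3 + 4·5 + 7)/6 = 30/6 = 5; σ²_Insulation = ((7−3)/6)² = 0.444
te_Drywall = (1 + 4·5 + 15)/6 = 36/6 = 6; σ²_Drywall = ((15−1)/6)² = 5.444
te_Painting = (8 + 4·11 + 20)/6 = 72/6 = 12; σ²_Painting = ((20−8)/6)² = 4.000

Forward pass:
ES_Foundation = 0; EF_Foundation = 12
ES_Framing = 0; EF_Framing = 9
ES_Roofing = 0; EF_Roofing = 11
ES_Electrical rough-in = 0; EF_Electrical rough-in = 13
ES_Plumbing rough-in = 0; EF_Plumbing rough-in = 13
ES_HVAC install = 0; EF_HVAC install = 12
ES_Insulation = 13; EF_Insulation = 13+5 = 18
ES_Drywall = 13; EF_Drywall = 13+6 = 19
ES_Painting = max(EF_Foundation=12, EF_Framing=9, EF_Roofing=11, EF_Electrical rough-in=13, EF_HVAC install=12, EF_Insulation=18, EF_Drywall=19) = 19; EF_Painting = 19+12 = 31
Expected project duration μ = 31 hours. Critical path: Plumbing rough-in → Drywall → Painting.

Variance along critical path = 2.778 + 5.444 + 4.000 = 12.222
σ = √12.222 = 3.496 hours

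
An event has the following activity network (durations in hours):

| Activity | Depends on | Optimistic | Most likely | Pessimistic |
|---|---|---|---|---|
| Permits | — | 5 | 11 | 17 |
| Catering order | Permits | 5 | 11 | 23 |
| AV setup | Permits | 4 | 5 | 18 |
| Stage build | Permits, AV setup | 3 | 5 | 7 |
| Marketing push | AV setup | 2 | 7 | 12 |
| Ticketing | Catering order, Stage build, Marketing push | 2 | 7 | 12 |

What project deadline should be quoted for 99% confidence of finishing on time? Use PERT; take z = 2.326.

te_Permits = (5 + 4·11 + 17)/6 = 66/6 = 11; σ²_Permits = ((17−5)/6)² = 4.000
te_Catering order = (5 + 4·11 + 23)/6 = 72/6 = 12; σ²_Catering order = ((23−5)/6)² = 9.000
te_AV setup = (4 + 4·5 + 18)/6 = 42/6 = 7; σ²_AV setup = ((18−4)/6)² = 5.444
te_Stage build = (3 + 4·5 + 7)/6 = 30/6 = 5; σ²_Stage build = ((7−3)/6)² = 0.444
te_Marketing push = (2 + 4·7 + 12)/6 = 42/6 = 7; σ²_Marketing push = ((12−2)/6)² = 2.778
te_Ticketing = (2 + 4·7 + 12)/6 = 42/6 = 7; σ²_Ticketing = ((12−2)/6)² = 2.778

Forward pass:
ES_Permits = 0; EF_Permits = 11
ES_Catering order = 11; EF_Catering order = 11+12 = 23
ES_AV setup = 11; EF_AV setup = 11+7 = 18
ES_Stage build = max(EF_Permits=11, EF_AV setup=18) = 18; EF_Stage build = 18+5 = 23
ES_Marketing push = 18; EF_Marketing push = 18+7 = 25
ES_Ticketing = max(EF_Catering order=23, EF_Stage build=23, EF_Marketing push=25) = 25; EF_Ticketing = 25+7 = 32
Expected project duration μ = 32 hours. Critical path: Permits → AV setup → Marketing push → Ticketing.

Variance along critical path = 4.000 + 5.444 + 2.778 + 2.778 = 15.000; σ = 3.873 hours.
D = μ + z·σ = 32 + 2.326·3.873 = 41.0 hours

41.0 hours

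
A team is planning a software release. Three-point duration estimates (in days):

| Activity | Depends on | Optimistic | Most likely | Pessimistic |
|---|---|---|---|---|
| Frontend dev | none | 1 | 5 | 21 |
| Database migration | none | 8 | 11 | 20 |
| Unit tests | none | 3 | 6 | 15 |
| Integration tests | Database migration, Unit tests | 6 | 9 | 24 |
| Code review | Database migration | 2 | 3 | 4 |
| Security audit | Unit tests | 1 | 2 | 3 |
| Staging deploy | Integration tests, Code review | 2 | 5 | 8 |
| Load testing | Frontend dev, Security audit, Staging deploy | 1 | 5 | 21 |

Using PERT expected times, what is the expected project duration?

35 days

te_Frontend dev = (1 + 4·5 + 21)/6 = 42/6 = 7
te_Database migration = (8 + 4·11 + 20)/6 = 72/6 = 12
te_Unit tests = (3 + 4·6 + 15)/6 = 42/6 = 7
te_Integration tests = (6 + 4·9 + 24)/6 = 66/6 = 11
te_Code review = (2 + 4·3 + 4)/6 = 18/6 = 3
te_Security audit = (1 + 4·2 + 3)/6 = 12/6 = 2
te_Staging deploy = (2 + 4·5 + 8)/6 = 30/6 = 5
te_Load testing = (1 + 4·5 + 21)/6 = 42/6 = 7

Forward pass:
ES_Frontend dev = 0; EF_Frontend dev = 7
ES_Database migration = 0; EF_Database migration = 12
ES_Unit tests = 0; EF_Unit tests = 7
ES_Integration tests = max(EF_Database migration=12, EF_Unit tests=7) = 12; EF_Integration tests = 12+11 = 23
ES_Code review = 12; EF_Code review = 12+3 = 15
ES_Security audit = 7; EF_Security audit = 7+2 = 9
ES_Staging deploy = max(EF_Integration tests=23, EF_Code review=15) = 23; EF_Staging deploy = 23+5 = 28
ES_Load testing = max(EF_Frontend dev=7, EF_Security audit=9, EF_Staging deploy=28) = 28; EF_Load testing = 28+7 = 35
Expected project duration μ = 35 days. Critical path: Database migration → Integration tests → Staging deploy → Load testing.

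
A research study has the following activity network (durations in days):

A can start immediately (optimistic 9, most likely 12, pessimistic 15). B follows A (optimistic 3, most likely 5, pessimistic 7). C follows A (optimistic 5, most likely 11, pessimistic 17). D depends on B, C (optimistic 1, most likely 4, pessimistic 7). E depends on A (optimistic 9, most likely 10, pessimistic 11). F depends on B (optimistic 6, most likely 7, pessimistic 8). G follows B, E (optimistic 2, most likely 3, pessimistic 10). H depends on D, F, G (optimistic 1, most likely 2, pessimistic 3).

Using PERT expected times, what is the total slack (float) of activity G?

1 days

te_A = (9 + 4·12 + 15)/6 = 72/6 = 12
te_B = (3 + 4·5 + 7)/6 = 30/6 = 5
te_C = (5 + 4·11 + 17)/6 = 66/6 = 11
te_D = (1 + 4·4 + 7)/6 = 24/6 = 4
te_E = (9 + 4·10 + 11)/6 = 60/6 = 10
te_F = (6 + 4·7 + 8)/6 = 42/6 = 7
te_G = (2 + 4·3 + 10)/6 = 24/6 = 4
te_H = (1 + 4·2 + 3)/6 = 12/6 = 2

Forward pass:
ES_A = 0; EF_A = 12
ES_B = 12; EF_B = 12+5 = 17
ES_C = 12; EF_C = 12+11 = 23
ES_D = max(EF_B=17, EF_C=23) = 23; EF_D = 23+4 = 27
ES_E = 12; EF_E = 12+10 = 22
ES_F = 17; EF_F = 17+7 = 24
ES_G = max(EF_B=17, EF_E=22) = 22; EF_G = 22+4 = 26
ES_H = max(EF_D=27, EF_F=24, EF_G=26) = 27; EF_H = 27+2 = 29
Expected project duration μ = 29 days. Critical path: A → C → D → H.

Backward pass:
LF_H = 29; LS_H = 29−2 = 27
LF_G = LS_H = 27; LS_G = 27−4 = 23
LF_F = LS_H = 27; LS_F = 27−7 = 20
LF_E = LS_G = 23; LS_E = 23−10 = 13
LF_D = LS_H = 27; LS_D = 27−4 = 23
LF_C = LS_D = 23; LS_C = 23−11 = 12
LF_B = min(LS_D=23, LS_F=20, LS_G=23) = 20; LS_B = 20−5 = 15
LF_A = min(LS_B=15, LS_C=12, LS_E=13) = 12; LS_A = 12−12 = 0
Slack_G = LS_G − ES_G = 23 − 22 = 1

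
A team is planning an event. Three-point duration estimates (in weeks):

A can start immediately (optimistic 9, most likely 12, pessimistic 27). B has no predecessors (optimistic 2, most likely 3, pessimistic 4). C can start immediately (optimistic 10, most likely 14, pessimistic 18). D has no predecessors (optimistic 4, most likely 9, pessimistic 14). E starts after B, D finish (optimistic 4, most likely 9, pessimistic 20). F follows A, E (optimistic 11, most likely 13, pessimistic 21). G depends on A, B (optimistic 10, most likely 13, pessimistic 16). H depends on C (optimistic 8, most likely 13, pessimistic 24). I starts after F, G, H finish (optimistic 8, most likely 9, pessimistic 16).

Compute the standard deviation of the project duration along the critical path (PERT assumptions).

3.80 weeks

te_A = (9 + 4·12 + 27)/6 = 84/6 = 14; σ²_A = ((27−9)/6)² = 9.000
te_B = (2 + 4·3 + 4)/6 = 18/6 = 3; σ²_B = ((4−2)/6)² = 0.111
te_C = (10 + 4·14 + 18)/6 = 84/6 = 14; σ²_C = ((18−10)/6)² = 1.778
te_D = (4 + 4·9 + 14)/6 = 54/6 = 9; σ²_D = ((14−4)/6)² = 2.778
te_E = (4 + 4·9 + 20)/6 = 60/6 = 10; σ²_E = ((20−4)/6)² = 7.111
te_F = (11 + 4·13 + 21)/6 = 84/6 = 14; σ²_F = ((21−11)/6)² = 2.778
te_G = (10 + 4·13 + 16)/6 = 78/6 = 13; σ²_G = ((16−10)/6)² = 1.000
te_H = (8 + 4·13 + 24)/6 = 84/6 = 14; σ²_H = ((24−8)/6)² = 7.111
te_I = (8 + 4·9 + 16)/6 = 60/6 = 10; σ²_I = ((16−8)/6)² = 1.778

Forward pass:
ES_A = 0; EF_A = 14
ES_B = 0; EF_B = 3
ES_C = 0; EF_C = 14
ES_D = 0; EF_D = 9
ES_E = max(EF_B=3, EF_D=9) = 9; EF_E = 9+10 = 19
ES_F = max(EF_A=14, EF_E=19) = 19; EF_F = 19+14 = 33
ES_G = max(EF_A=14, EF_B=3) = 14; EF_G = 14+13 = 27
ES_H = 14; EF_H = 14+14 = 28
ES_I = max(EF_F=33, EF_G=27, EF_H=28) = 33; EF_I = 33+10 = 43
Expected project duration μ = 43 weeks. Critical path: D → E → F → I.

Variance along critical path = 2.778 + 7.111 + 2.778 + 1.778 = 14.444
σ = √14.444 = 3.801 weeks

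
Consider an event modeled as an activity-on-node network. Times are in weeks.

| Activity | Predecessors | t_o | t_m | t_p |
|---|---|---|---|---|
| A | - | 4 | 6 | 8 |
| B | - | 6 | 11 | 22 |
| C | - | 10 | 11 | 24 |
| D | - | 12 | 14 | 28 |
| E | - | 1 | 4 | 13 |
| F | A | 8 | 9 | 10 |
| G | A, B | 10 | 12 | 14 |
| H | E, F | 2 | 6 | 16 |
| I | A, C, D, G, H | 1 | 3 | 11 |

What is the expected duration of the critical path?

te_A = (4 + 4·6 + 8)/6 = 36/6 = 6
te_B = (6 + 4·11 + 22)/6 = 72/6 = 12
te_C = (10 + 4·11 + 24)/6 = 78/6 = 13
te_D = (12 + 4·14 + 28)/6 = 96/6 = 16
te_E = (1 + 4·4 + 13)/6 = 30/6 = 5
te_F = (8 + 4·9 + 10)/6 = 54/6 = 9
te_G = (10 + 4·12 + 14)/6 = 72/6 = 12
te_H = (2 + 4·6 + 16)/6 = 42/6 = 7
te_I = (1 + 4·3 + 11)/6 = 24/6 = 4

Forward pass:
ES_A = 0; EF_A = 6
ES_B = 0; EF_B = 12
ES_C = 0; EF_C = 13
ES_D = 0; EF_D = 16
ES_E = 0; EF_E = 5
ES_F = 6; EF_F = 6+9 = 15
ES_G = max(EF_A=6, EF_B=12) = 12; EF_G = 12+12 = 24
ES_H = max(EF_E=5, EF_F=15) = 15; EF_H = 15+7 = 22
ES_I = max(EF_A=6, EF_C=13, EF_D=16, EF_G=24, EF_H=22) = 24; EF_I = 24+4 = 28
Expected project duration μ = 28 weeks. Critical path: B → G → I.

28 weeks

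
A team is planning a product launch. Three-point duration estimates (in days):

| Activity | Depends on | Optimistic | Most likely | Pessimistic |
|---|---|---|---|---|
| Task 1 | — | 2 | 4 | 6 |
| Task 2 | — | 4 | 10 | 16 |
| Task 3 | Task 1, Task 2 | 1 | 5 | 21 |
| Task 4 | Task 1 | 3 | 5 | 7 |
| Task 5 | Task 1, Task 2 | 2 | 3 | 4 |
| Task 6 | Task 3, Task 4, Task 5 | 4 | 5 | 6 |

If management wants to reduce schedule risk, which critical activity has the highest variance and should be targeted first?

te_Task 1 = (2 + 4·4 + 6)/6 = 24/6 = 4; σ²_Task 1 = ((6−2)/6)² = 0.444
te_Task 2 = (4 + 4·10 + 16)/6 = 60/6 = 10; σ²_Task 2 = ((16−4)/6)² = 4.000
te_Task 3 = (1 + 4·5 + 21)/6 = 42/6 = 7; σ²_Task 3 = ((21−1)/6)² = 11.111
te_Task 4 = (3 + 4·5 + 7)/6 = 30/6 = 5; σ²_Task 4 = ((7−3)/6)² = 0.444
te_Task 5 = (2 + 4·3 + 4)/6 = 18/6 = 3; σ²_Task 5 = ((4−2)/6)² = 0.111
te_Task 6 = (4 + 4·5 + 6)/6 = 30/6 = 5; σ²_Task 6 = ((6−4)/6)² = 0.111

Forward pass:
ES_Task 1 = 0; EF_Task 1 = 4
ES_Task 2 = 0; EF_Task 2 = 10
ES_Task 3 = max(EF_Task 1=4, EF_Task 2=10) = 10; EF_Task 3 = 10+7 = 17
ES_Task 4 = 4; EF_Task 4 = 4+5 = 9
ES_Task 5 = max(EF_Task 1=4, EF_Task 2=10) = 10; EF_Task 5 = 10+3 = 13
ES_Task 6 = max(EF_Task 3=17, EF_Task 4=9, EF_Task 5=13) = 17; EF_Task 6 = 17+5 = 22
Expected project duration μ = 22 days. Critical path: Task 2 → Task 3 → Task 6.

Variances on critical path: σ²_Task 2=4.000, σ²_Task 3=11.111, σ²_Task 6=0.111.
Largest is σ²_Task 3 = 11.111.

Task 3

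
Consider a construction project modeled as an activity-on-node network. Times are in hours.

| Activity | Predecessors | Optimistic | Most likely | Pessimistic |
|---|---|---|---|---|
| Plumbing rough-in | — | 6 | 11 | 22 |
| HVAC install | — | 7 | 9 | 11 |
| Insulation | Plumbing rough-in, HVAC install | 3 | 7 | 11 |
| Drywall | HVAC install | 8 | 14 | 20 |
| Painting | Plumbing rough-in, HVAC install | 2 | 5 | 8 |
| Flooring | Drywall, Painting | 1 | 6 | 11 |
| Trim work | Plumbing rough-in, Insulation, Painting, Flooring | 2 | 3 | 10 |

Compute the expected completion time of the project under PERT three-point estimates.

33 hours

te_Plumbing rough-in = (6 + 4·11 + 22)/6 = 72/6 = 12
te_HVAC install = (7 + 4·9 + 11)/6 = 54/6 = 9
te_Insulation = (3 + 4·7 + 11)/6 = 42/6 = 7
te_Drywall = (8 + 4·14 + 20)/6 = 84/6 = 14
te_Painting = (2 + 4·5 + 8)/6 = 30/6 = 5
te_Flooring = (1 + 4·6 + 11)/6 = 36/6 = 6
te_Trim work = (2 + 4·3 + 10)/6 = 24/6 = 4

Forward pass:
ES_Plumbing rough-in = 0; EF_Plumbing rough-in = 12
ES_HVAC install = 0; EF_HVAC install = 9
ES_Insulation = max(EF_Plumbing rough-in=12, EF_HVAC install=9) = 12; EF_Insulation = 12+7 = 19
ES_Drywall = 9; EF_Drywall = 9+14 = 23
ES_Painting = max(EF_Plumbing rough-in=12, EF_HVAC install=9) = 12; EF_Painting = 12+5 = 17
ES_Flooring = max(EF_Drywall=23, EF_Painting=17) = 23; EF_Flooring = 23+6 = 29
ES_Trim work = max(EF_Plumbing rough-in=12, EF_Insulation=19, EF_Painting=17, EF_Flooring=29) = 29; EF_Trim work = 29+4 = 33
Expected project duration μ = 33 hours. Critical path: HVAC install → Drywall → Flooring → Trim work.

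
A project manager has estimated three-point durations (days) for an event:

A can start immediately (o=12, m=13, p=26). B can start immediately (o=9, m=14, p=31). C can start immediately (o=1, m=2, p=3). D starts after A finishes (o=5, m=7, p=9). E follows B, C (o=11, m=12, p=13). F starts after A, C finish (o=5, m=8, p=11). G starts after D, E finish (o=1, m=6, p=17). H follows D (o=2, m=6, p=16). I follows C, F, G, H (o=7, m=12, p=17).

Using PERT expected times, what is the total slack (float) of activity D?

te_A = (12 + 4·13 + 26)/6 = 90/6 = 15
te_B = (9 + 4·14 + 31)/6 = 96/6 = 16
te_C = (1 + 4·2 + 3)/6 = 12/6 = 2
te_D = (5 + 4·7 + 9)/6 = 42/6 = 7
te_E = (11 + 4·12 + 13)/6 = 72/6 = 12
te_F = (5 + 4·8 + 11)/6 = 48/6 = 8
te_G = (1 + 4·6 + 17)/6 = 42/6 = 7
te_H = (2 + 4·6 + 16)/6 = 42/6 = 7
te_I = (7 + 4·12 + 17)/6 = 72/6 = 12

Forward pass:
ES_A = 0; EF_A = 15
ES_B = 0; EF_B = 16
ES_C = 0; EF_C = 2
ES_D = 15; EF_D = 15+7 = 22
ES_E = max(EF_B=16, EF_C=2) = 16; EF_E = 16+12 = 28
ES_F = max(EF_A=15, EF_C=2) = 15; EF_F = 15+8 = 23
ES_G = max(EF_D=22, EF_E=28) = 28; EF_G = 28+7 = 35
ES_H = 22; EF_H = 22+7 = 29
ES_I = max(EF_C=2, EF_F=23, EF_G=35, EF_H=29) = 35; EF_I = 35+12 = 47
Expected project duration μ = 47 days. Critical path: B → E → G → I.

Backward pass:
LF_I = 47; LS_I = 47−12 = 35
LF_H = LS_I = 35; LS_H = 35−7 = 28
LF_G = LS_I = 35; LS_G = 35−7 = 28
LF_F = LS_I = 35; LS_F = 35−8 = 27
LF_E = LS_G = 28; LS_E = 28−12 = 16
LF_D = min(LS_G=28, LS_H=28) = 28; LS_D = 28−7 = 21
LF_C = min(LS_E=16, LS_F=27, LS_I=35) = 16; LS_C = 16−2 = 14
LF_B = LS_E = 16; LS_B = 16−16 = 0
LF_A = min(LS_D=21, LS_F=27) = 21; LS_A = 21−15 = 6
Slack_D = LS_D − ES_D = 21 − 15 = 6

6 days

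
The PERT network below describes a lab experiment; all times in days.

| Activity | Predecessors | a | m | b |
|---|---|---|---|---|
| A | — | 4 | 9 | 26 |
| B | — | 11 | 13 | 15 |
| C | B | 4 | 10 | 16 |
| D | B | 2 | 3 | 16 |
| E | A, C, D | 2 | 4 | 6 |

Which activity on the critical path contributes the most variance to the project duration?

C

te_A = (4 + 4·9 + 26)/6 = 66/6 = 11; σ²_A = ((26−4)/6)² = 13.444
te_B = (11 + 4·13 + 15)/6 = 78/6 = 13; σ²_B = ((15−11)/6)² = 0.444
te_C = (4 + 4·10 + 16)/6 = 60/6 = 10; σ²_C = ((16−4)/6)² = 4.000
te_D = (2 + 4·3 + 16)/6 = 30/6 = 5; σ²_D = ((16−2)/6)² = 5.444
te_E = (2 + 4·4 + 6)/6 = 24/6 = 4; σ²_E = ((6−2)/6)² = 0.444

Forward pass:
ES_A = 0; EF_A = 11
ES_B = 0; EF_B = 13
ES_C = 13; EF_C = 13+10 = 23
ES_D = 13; EF_D = 13+5 = 18
ES_E = max(EF_A=11, EF_C=23, EF_D=18) = 23; EF_E = 23+4 = 27
Expected project duration μ = 27 days. Critical path: B → C → E.

Variances on critical path: σ²_B=0.444, σ²_C=4.000, σ²_E=0.444.
Largest is σ²_C = 4.000.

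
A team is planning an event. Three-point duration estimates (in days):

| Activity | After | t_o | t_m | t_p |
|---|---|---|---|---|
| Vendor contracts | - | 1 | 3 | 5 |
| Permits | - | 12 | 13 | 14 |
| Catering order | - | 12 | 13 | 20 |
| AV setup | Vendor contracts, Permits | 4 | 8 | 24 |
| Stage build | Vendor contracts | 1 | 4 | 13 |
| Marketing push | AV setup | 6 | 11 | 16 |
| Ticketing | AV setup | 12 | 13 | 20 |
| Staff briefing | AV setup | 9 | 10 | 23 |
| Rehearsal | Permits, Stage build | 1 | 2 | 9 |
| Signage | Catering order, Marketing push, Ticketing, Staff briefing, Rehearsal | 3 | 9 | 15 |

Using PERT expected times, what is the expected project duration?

te_Vendor contracts = (1 + 4·3 + 5)/6 = 18/6 = 3
te_Permits = (12 + 4·13 + 14)/6 = 78/6 = 13
te_Catering order = (12 + 4·13 + 20)/6 = 84/6 = 14
te_AV setup = (4 + 4·8 + 24)/6 = 60/6 = 10
te_Stage build = (1 + 4·4 + 13)/6 = 30/6 = 5
te_Marketing push = (6 + 4·11 + 16)/6 = 66/6 = 11
te_Ticketing = (12 + 4·13 + 20)/6 = 84/6 = 14
te_Staff briefing = (9 + 4·10 + 23)/6 = 72/6 = 12
te_Rehearsal = (1 + 4·2 + 9)/6 = 18/6 = 3
te_Signage = (3 + 4·9 + 15)/6 = 54/6 = 9

Forward pass:
ES_Vendor contracts = 0; EF_Vendor contracts = 3
ES_Permits = 0; EF_Permits = 13
ES_Catering order = 0; EF_Catering order = 14
ES_AV setup = max(EF_Vendor contracts=3, EF_Permits=13) = 13; EF_AV setup = 13+10 = 23
ES_Stage build = 3; EF_Stage build = 3+5 = 8
ES_Marketing push = 23; EF_Marketing push = 23+11 = 34
ES_Ticketing = 23; EF_Ticketing = 23+14 = 37
ES_Staff briefing = 23; EF_Staff briefing = 23+12 = 35
ES_Rehearsal = max(EF_Permits=13, EF_Stage build=8) = 13; EF_Rehearsal = 13+3 = 16
ES_Signage = max(EF_Catering order=14, EF_Marketing push=34, EF_Ticketing=37, EF_Staff briefing=35, EF_Rehearsal=16) = 37; EF_Signage = 37+9 = 46
Expected project duration μ = 46 days. Critical path: Permits → AV setup → Ticketing → Signage.

46 days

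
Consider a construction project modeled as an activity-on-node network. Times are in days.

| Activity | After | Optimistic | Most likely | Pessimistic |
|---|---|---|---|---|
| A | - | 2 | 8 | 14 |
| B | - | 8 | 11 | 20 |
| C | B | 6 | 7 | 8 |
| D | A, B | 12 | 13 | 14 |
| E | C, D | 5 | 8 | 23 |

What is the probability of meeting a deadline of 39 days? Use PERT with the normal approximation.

0.865

te_A = (2 + 4·8 + 14)/6 = 48/6 = 8; σ²_A = ((14−2)/6)² = 4.000
te_B = (8 + 4·11 + 20)/6 = 72/6 = 12; σ²_B = ((20−8)/6)² = 4.000
te_C = (6 + 4·7 + 8)/6 = 42/6 = 7; σ²_C = ((8−6)/6)² = 0.111
te_D = (12 + 4·13 + 14)/6 = 78/6 = 13; σ²_D = ((14−12)/6)² = 0.111
te_E = (5 + 4·8 + 23)/6 = 60/6 = 10; σ²_E = ((23−5)/6)² = 9.000

Forward pass:
ES_A = 0; EF_A = 8
ES_B = 0; EF_B = 12
ES_C = 12; EF_C = 12+7 = 19
ES_D = max(EF_A=8, EF_B=12) = 12; EF_D = 12+13 = 25
ES_E = max(EF_C=19, EF_D=25) = 25; EF_E = 25+10 = 35
Expected project duration μ = 35 days. Critical path: B → D → E.

Variance along critical path = 4.000 + 0.111 + 9.000 = 13.111; σ = √13.111 = 3.621 days.
Z = (39 − 35) / 3.621 = 1.105
P(T ≤ 39) = Φ(1.105) ≈ 0.865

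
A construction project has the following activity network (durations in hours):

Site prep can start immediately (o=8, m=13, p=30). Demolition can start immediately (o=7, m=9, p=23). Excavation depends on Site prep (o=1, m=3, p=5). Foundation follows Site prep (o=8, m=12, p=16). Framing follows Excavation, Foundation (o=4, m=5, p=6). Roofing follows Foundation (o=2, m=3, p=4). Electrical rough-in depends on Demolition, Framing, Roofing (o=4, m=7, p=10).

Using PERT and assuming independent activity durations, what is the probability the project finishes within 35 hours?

te_Site prep = (8 + 4·13 + 30)/6 = 90/6 = 15; σ²_Site prep = ((30−8)/6)² = 13.444
te_Demolition = (7 + 4·9 + 23)/6 = 66/6 = 11; σ²_Demolition = ((23−7)/6)² = 7.111
te_Excavation = (1 + 4·3 + 5)/6 = 18/6 = 3; σ²_Excavation = ((5−1)/6)² = 0.444
te_Foundation = (8 + 4·12 + 16)/6 = 72/6 = 12; σ²_Foundation = ((16−8)/6)² = 1.778
te_Framing = (4 + 4·5 + 6)/6 = 30/6 = 5; σ²_Framing = ((6−4)/6)² = 0.111
te_Roofing = (2 + 4·3 + 4)/6 = 18/6 = 3; σ²_Roofing = ((4−2)/6)² = 0.111
te_Electrical rough-in = (4 + 4·7 + 10)/6 = 42/6 = 7; σ²_Electrical rough-in = ((10−4)/6)² = 1.000

Forward pass:
ES_Site prep = 0; EF_Site prep = 15
ES_Demolition = 0; EF_Demolition = 11
ES_Excavation = 15; EF_Excavation = 15+3 = 18
ES_Foundation = 15; EF_Foundation = 15+12 = 27
ES_Framing = max(EF_Excavation=18, EF_Foundation=27) = 27; EF_Framing = 27+5 = 32
ES_Roofing = 27; EF_Roofing = 27+3 = 30
ES_Electrical rough-in = max(EF_Demolition=11, EF_Framing=32, EF_Roofing=30) = 32; EF_Electrical rough-in = 32+7 = 39
Expected project duration μ = 39 hours. Critical path: Site prep → Foundation → Framing → Electrical rough-in.

Variance along critical path = 13.444 + 1.778 + 0.111 + 1.000 = 16.333; σ = √16.333 = 4.041 hours.
Z = (35 − 39) / 4.041 = -0.990
P(T ≤ 35) = Φ(-0.990) ≈ 0.161

0.161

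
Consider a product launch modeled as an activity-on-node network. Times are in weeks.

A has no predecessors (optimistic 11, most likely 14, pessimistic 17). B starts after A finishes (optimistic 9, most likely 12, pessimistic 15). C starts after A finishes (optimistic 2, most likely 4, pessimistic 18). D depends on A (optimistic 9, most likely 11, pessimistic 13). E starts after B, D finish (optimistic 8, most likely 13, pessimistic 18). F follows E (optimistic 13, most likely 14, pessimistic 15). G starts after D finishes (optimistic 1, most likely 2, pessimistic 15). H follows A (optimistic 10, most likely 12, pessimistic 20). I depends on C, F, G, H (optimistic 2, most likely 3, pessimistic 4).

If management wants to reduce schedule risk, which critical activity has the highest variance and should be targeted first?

E

te_A = (11 + 4·14 + 17)/6 = 84/6 = 14; σ²_A = ((17−11)/6)² = 1.000
te_B = (9 + 4·12 + 15)/6 = 72/6 = 12; σ²_B = ((15−9)/6)² = 1.000
te_C = (2 + 4·4 + 18)/6 = 36/6 = 6; σ²_C = ((18−2)/6)² = 7.111
te_D = (9 + 4·11 + 13)/6 = 66/6 = 11; σ²_D = ((13−9)/6)² = 0.444
te_E = (8 + 4·13 + 18)/6 = 78/6 = 13; σ²_E = ((18−8)/6)² = 2.778
te_F = (13 + 4·14 + 15)/6 = 84/6 = 14; σ²_F = ((15−13)/6)² = 0.111
te_G = (1 + 4·2 + 15)/6 = 24/6 = 4; σ²_G = ((15−1)/6)² = 5.444
te_H = (10 + 4·12 + 20)/6 = 78/6 = 13; σ²_H = ((20−10)/6)² = 2.778
te_I = (2 + 4·3 + 4)/6 = 18/6 = 3; σ²_I = ((4−2)/6)² = 0.111

Forward pass:
ES_A = 0; EF_A = 14
ES_B = 14; EF_B = 14+12 = 26
ES_C = 14; EF_C = 14+6 = 20
ES_D = 14; EF_D = 14+11 = 25
ES_E = max(EF_B=26, EF_D=25) = 26; EF_E = 26+13 = 39
ES_F = 39; EF_F = 39+14 = 53
ES_G = 25; EF_G = 25+4 = 29
ES_H = 14; EF_H = 14+13 = 27
ES_I = max(EF_C=20, EF_F=53, EF_G=29, EF_H=27) = 53; EF_I = 53+3 = 56
Expected project duration μ = 56 weeks. Critical path: A → B → E → F → I.

Variances on critical path: σ²_A=1.000, σ²_B=1.000, σ²_E=2.778, σ²_F=0.111, σ²_I=0.111.
Largest is σ²_E = 2.778.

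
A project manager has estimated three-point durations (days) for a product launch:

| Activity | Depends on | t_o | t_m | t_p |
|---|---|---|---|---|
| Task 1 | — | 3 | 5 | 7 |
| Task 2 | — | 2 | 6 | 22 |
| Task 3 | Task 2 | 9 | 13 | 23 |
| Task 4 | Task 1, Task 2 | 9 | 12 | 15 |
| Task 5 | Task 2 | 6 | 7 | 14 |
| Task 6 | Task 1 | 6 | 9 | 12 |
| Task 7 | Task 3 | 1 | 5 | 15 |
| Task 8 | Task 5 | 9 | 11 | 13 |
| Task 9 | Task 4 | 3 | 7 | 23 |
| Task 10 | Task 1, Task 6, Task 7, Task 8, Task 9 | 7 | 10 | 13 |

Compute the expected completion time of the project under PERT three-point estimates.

39 days

te_Task 1 = (3 + 4·5 + 7)/6 = 30/6 = 5
te_Task 2 = (2 + 4·6 + 22)/6 = 48/6 = 8
te_Task 3 = (9 + 4·13 + 23)/6 = 84/6 = 14
te_Task 4 = (9 + 4·12 + 15)/6 = 72/6 = 12
te_Task 5 = (6 + 4·7 + 14)/6 = 48/6 = 8
te_Task 6 = (6 + 4·9 + 12)/6 = 54/6 = 9
te_Task 7 = (1 + 4·5 + 15)/6 = 36/6 = 6
te_Task 8 = (9 + 4·11 + 13)/6 = 66/6 = 11
te_Task 9 = (3 + 4·7 + 23)/6 = 54/6 = 9
te_Task 10 = (7 + 4·10 + 13)/6 = 60/6 = 10

Forward pass:
ES_Task 1 = 0; EF_Task 1 = 5
ES_Task 2 = 0; EF_Task 2 = 8
ES_Task 3 = 8; EF_Task 3 = 8+14 = 22
ES_Task 4 = max(EF_Task 1=5, EF_Task 2=8) = 8; EF_Task 4 = 8+12 = 20
ES_Task 5 = 8; EF_Task 5 = 8+8 = 16
ES_Task 6 = 5; EF_Task 6 = 5+9 = 14
ES_Task 7 = 22; EF_Task 7 = 22+6 = 28
ES_Task 8 = 16; EF_Task 8 = 16+11 = 27
ES_Task 9 = 20; EF_Task 9 = 20+9 = 29
ES_Task 10 = max(EF_Task 1=5, EF_Task 6=14, EF_Task 7=28, EF_Task 8=27, EF_Task 9=29) = 29; EF_Task 10 = 29+10 = 39
Expected project duration μ = 39 days. Critical path: Task 2 → Task 4 → Task 9 → Task 10.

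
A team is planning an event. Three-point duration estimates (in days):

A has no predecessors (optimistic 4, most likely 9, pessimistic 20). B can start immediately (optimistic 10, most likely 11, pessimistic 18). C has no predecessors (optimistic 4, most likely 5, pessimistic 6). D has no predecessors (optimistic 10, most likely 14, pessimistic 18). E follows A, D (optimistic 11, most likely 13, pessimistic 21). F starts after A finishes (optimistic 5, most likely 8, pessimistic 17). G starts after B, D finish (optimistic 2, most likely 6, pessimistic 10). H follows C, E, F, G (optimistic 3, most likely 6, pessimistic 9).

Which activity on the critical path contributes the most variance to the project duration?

E

te_A = (4 + 4·9 + 20)/6 = 60/6 = 10; σ²_A = ((20−4)/6)² = 7.111
te_B = (10 + 4·11 + 18)/6 = 72/6 = 12; σ²_B = ((18−10)/6)² = 1.778
te_C = (4 + 4·5 + 6)/6 = 30/6 = 5; σ²_C = ((6−4)/6)² = 0.111
te_D = (10 + 4·14 + 18)/6 = 84/6 = 14; σ²_D = ((18−10)/6)² = 1.778
te_E = (11 + 4·13 + 21)/6 = 84/6 = 14; σ²_E = ((21−11)/6)² = 2.778
te_F = (5 + 4·8 + 17)/6 = 54/6 = 9; σ²_F = ((17−5)/6)² = 4.000
te_G = (2 + 4·6 + 10)/6 = 36/6 = 6; σ²_G = ((10−2)/6)² = 1.778
te_H = (3 + 4·6 + 9)/6 = 36/6 = 6; σ²_H = ((9−3)/6)² = 1.000

Forward pass:
ES_A = 0; EF_A = 10
ES_B = 0; EF_B = 12
ES_C = 0; EF_C = 5
ES_D = 0; EF_D = 14
ES_E = max(EF_A=10, EF_D=14) = 14; EF_E = 14+14 = 28
ES_F = 10; EF_F = 10+9 = 19
ES_G = max(EF_B=12, EF_D=14) = 14; EF_G = 14+6 = 20
ES_H = max(EF_C=5, EF_E=28, EF_F=19, EF_G=20) = 28; EF_H = 28+6 = 34
Expected project duration μ = 34 days. Critical path: D → E → H.

Variances on critical path: σ²_D=1.778, σ²_E=2.778, σ²_H=1.000.
Largest is σ²_E = 2.778.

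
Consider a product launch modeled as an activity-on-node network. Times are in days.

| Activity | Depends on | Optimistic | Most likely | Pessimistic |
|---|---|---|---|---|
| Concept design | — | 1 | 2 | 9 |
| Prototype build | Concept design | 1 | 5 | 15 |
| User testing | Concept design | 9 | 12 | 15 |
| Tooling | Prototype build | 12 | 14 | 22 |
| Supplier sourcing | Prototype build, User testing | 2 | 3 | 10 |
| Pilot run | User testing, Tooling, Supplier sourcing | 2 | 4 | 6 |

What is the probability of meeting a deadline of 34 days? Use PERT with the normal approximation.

0.968

te_Concept design = (1 + 4·2 + 9)/6 = 18/6 = 3; σ²_Concept design = ((9−1)/6)² = 1.778
te_Prototype build = (1 + 4·5 + 15)/6 = 36/6 = 6; σ²_Prototype build = ((15−1)/6)² = 5.444
te_User testing = (9 + 4·12 + 15)/6 = 72/6 = 12; σ²_User testing = ((15−9)/6)² = 1.000
te_Tooling = (12 + 4·14 + 22)/6 = 90/6 = 15; σ²_Tooling = ((22−12)/6)² = 2.778
te_Supplier sourcing = (2 + 4·3 + 10)/6 = 24/6 = 4; σ²_Supplier sourcing = ((10−2)/6)² = 1.778
te_Pilot run = (2 + 4·4 + 6)/6 = 24/6 = 4; σ²_Pilot run = ((6−2)/6)² = 0.444

Forward pass:
ES_Concept design = 0; EF_Concept design = 3
ES_Prototype build = 3; EF_Prototype build = 3+6 = 9
ES_User testing = 3; EF_User testing = 3+12 = 15
ES_Tooling = 9; EF_Tooling = 9+15 = 24
ES_Supplier sourcing = max(EF_Prototype build=9, EF_User testing=15) = 15; EF_Supplier sourcing = 15+4 = 19
ES_Pilot run = max(EF_User testing=15, EF_Tooling=24, EF_Supplier sourcing=19) = 24; EF_Pilot run = 24+4 = 28
Expected project duration μ = 28 days. Critical path: Concept design → Prototype build → Tooling → Pilot run.

Variance along critical path = 1.778 + 5.444 + 2.778 + 0.444 = 10.444; σ = √10.444 = 3.232 days.
Z = (34 − 28) / 3.232 = 1.857
P(T ≤ 34) = Φ(1.857) ≈ 0.968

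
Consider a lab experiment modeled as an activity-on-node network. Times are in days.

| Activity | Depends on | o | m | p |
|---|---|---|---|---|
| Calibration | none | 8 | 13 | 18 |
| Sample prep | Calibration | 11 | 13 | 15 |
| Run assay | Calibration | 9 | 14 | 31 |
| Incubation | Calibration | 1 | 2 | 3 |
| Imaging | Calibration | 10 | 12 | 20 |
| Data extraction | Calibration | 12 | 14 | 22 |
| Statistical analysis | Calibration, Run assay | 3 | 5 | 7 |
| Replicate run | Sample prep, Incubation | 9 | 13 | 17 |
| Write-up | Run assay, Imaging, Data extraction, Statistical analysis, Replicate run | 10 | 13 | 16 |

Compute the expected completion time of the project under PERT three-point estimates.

52 days

te_Calibration = (8 + 4·13 + 18)/6 = 78/6 = 13
te_Sample prep = (11 + 4·13 + 15)/6 = 78/6 = 13
te_Run assay = (9 + 4·14 + 31)/6 = 96/6 = 16
te_Incubation = (1 + 4·2 + 3)/6 = 12/6 = 2
te_Imaging = (10 + 4·12 + 20)/6 = 78/6 = 13
te_Data extraction = (12 + 4·14 + 22)/6 = 90/6 = 15
te_Statistical analysis = (3 + 4·5 + 7)/6 = 30/6 = 5
te_Replicate run = (9 + 4·13 + 17)/6 = 78/6 = 13
te_Write-up = (10 + 4·13 + 16)/6 = 78/6 = 13

Forward pass:
ES_Calibration = 0; EF_Calibration = 13
ES_Sample prep = 13; EF_Sample prep = 13+13 = 26
ES_Run assay = 13; EF_Run assay = 13+16 = 29
ES_Incubation = 13; EF_Incubation = 13+2 = 15
ES_Imaging = 13; EF_Imaging = 13+13 = 26
ES_Data extraction = 13; EF_Data extraction = 13+15 = 28
ES_Statistical analysis = max(EF_Calibration=13, EF_Run assay=29) = 29; EF_Statistical analysis = 29+5 = 34
ES_Replicate run = max(EF_Sample prep=26, EF_Incubation=15) = 26; EF_Replicate run = 26+13 = 39
ES_Write-up = max(EF_Run assay=29, EF_Imaging=26, EF_Data extraction=28, EF_Statistical analysis=34, EF_Replicate run=39) = 39; EF_Write-up = 39+13 = 52
Expected project duration μ = 52 days. Critical path: Calibration → Sample prep → Replicate run → Write-up.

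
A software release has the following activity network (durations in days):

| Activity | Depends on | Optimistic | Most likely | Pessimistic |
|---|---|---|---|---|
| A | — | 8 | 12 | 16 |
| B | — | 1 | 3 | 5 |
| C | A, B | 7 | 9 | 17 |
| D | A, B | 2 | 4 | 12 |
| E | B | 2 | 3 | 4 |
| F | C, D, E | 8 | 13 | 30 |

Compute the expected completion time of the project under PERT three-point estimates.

te_A = (8 + 4·12 + 16)/6 = 72/6 = 12
te_B = (1 + 4·3 + 5)/6 = 18/6 = 3
te_C = (7 + 4·9 + 17)/6 = 60/6 = 10
te_D = (2 + 4·4 + 12)/6 = 30/6 = 5
te_E = (2 + 4·3 + 4)/6 = 18/6 = 3
te_F = (8 + 4·13 + 30)/6 = 90/6 = 15

Forward pass:
ES_A = 0; EF_A = 12
ES_B = 0; EF_B = 3
ES_C = max(EF_A=12, EF_B=3) = 12; EF_C = 12+10 = 22
ES_D = max(EF_A=12, EF_B=3) = 12; EF_D = 12+5 = 17
ES_E = 3; EF_E = 3+3 = 6
ES_F = max(EF_C=22, EF_D=17, EF_E=6) = 22; EF_F = 22+15 = 37
Expected project duration μ = 37 days. Critical path: A → C → F.

37 days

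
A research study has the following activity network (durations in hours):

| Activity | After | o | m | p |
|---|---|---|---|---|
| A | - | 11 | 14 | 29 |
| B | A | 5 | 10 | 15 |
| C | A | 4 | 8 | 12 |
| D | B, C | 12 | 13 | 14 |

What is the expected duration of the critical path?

te_A = (11 + 4·14 + 29)/6 = 96/6 = 16
te_B = (5 + 4·10 + 15)/6 = 60/6 = 10
te_C = (4 + 4·8 + 12)/6 = 48/6 = 8
te_D = (12 + 4·13 + 14)/6 = 78/6 = 13

Forward pass:
ES_A = 0; EF_A = 16
ES_B = 16; EF_B = 16+10 = 26
ES_C = 16; EF_C = 16+8 = 24
ES_D = max(EF_B=26, EF_C=24) = 26; EF_D = 26+13 = 39
Expected project duration μ = 39 hours. Critical path: A → B → D.

39 hours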